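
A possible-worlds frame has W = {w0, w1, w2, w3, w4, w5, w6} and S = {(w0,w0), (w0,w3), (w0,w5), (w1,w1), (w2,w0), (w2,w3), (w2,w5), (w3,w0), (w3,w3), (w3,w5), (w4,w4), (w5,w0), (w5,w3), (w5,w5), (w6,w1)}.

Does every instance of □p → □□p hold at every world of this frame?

Yes

The schema 4 characterises exactly the transitive frames.
Transitive: yes — every two-step S-path is closed by a direct edge.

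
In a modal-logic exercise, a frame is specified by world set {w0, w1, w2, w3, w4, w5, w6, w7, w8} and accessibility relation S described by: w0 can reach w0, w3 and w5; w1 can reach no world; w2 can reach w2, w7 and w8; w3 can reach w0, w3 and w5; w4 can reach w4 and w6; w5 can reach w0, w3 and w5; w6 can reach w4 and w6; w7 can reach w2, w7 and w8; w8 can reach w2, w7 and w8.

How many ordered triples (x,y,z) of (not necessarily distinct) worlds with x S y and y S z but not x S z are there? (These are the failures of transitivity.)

0

S is transitive; there are no such tuples.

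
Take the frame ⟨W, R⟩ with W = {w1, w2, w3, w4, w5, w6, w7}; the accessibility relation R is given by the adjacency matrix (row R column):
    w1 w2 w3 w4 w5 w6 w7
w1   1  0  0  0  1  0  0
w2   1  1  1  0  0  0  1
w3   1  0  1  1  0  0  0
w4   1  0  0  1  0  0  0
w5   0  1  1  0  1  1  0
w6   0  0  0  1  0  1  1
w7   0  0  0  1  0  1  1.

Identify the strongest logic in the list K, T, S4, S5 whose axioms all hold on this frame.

Reflexive (axiom T): yes — every world is R-related to itself.
Transitive (axiom 4): no — w1 R w5 and w5 R w2, but not w1 R w2.
Euclidean (axiom 5): no — w2 R w1 and w2 R w3, but not w1 R w3.
So F validates K, T; S4 would additionally require R to be transitive. The strongest is T.

T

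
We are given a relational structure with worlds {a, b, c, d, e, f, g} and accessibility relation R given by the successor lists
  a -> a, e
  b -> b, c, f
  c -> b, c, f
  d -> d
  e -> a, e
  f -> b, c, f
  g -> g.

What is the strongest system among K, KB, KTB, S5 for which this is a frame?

S5

Symmetric (axiom B): yes — every pair in R has its reverse in R.
Reflexive (axiom T): yes — every world is R-related to itself.
Euclidean (axiom 5): yes — any two successors of a common world are R-related.
So F validates K, KB, KTB, S5. The strongest is S5.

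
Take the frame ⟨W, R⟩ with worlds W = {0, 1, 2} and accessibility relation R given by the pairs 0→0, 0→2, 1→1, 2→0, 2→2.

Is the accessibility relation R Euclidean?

Yes

Euclidean: yes — any two successors of a common world are R-related.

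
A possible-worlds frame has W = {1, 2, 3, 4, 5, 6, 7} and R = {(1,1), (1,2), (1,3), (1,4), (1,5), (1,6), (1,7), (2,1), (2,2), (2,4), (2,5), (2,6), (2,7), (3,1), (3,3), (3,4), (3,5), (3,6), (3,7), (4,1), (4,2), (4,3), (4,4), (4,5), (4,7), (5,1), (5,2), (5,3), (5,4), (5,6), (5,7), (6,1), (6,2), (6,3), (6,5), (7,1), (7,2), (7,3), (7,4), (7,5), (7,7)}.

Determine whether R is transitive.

No

Transitive: no — 2 R 1 and 1 R 3, but not 2 R 3.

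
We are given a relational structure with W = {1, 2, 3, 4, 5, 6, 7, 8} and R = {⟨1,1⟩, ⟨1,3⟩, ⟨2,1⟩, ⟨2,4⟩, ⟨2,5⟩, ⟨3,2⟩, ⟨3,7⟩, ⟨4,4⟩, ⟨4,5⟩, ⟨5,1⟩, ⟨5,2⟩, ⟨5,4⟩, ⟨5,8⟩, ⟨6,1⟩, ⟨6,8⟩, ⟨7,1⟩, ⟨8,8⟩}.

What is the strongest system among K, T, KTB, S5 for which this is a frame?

K

Reflexive (axiom T): no — 2 is not related to itself.
Symmetric (axiom B): no — 1 R 3 but not 3 R 1.
Euclidean (axiom 5): no — 2 R 1 and 2 R 4, but not 1 R 4.
So F validates K; T would additionally require R to be reflexive. The strongest is K.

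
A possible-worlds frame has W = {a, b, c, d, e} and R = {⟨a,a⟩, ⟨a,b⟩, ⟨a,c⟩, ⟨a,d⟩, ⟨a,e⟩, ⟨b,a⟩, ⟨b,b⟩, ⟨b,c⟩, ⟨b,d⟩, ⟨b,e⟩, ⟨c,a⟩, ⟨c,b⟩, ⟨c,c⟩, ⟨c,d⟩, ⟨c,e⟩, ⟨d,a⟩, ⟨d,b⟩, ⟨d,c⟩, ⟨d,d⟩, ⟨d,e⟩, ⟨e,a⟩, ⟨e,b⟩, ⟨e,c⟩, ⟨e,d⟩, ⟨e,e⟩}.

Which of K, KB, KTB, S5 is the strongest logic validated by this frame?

Symmetric (axiom B): yes — every pair in R has its reverse in R.
Reflexive (axiom T): yes — every world is R-related to itself.
Euclidean (axiom 5): yes — any two successors of a common world are R-related.
So F validates K, KB, KTB, S5. The strongest is S5.

S5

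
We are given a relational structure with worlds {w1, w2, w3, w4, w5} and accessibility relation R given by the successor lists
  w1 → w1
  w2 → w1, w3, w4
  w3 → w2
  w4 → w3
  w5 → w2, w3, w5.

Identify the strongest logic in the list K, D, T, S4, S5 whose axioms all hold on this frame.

D

Serial (axiom D): yes — every world has a successor (e.g. w1 R w1).
Reflexive (axiom T): no — w2 is not related to itself.
Transitive (axiom 4): no — w3 R w2 and w2 R w1, but not w3 R w1.
Euclidean (axiom 5): no — w2 R w1 and w2 R w3, but not w1 R w3.
So F validates K, D; T would additionally require R to be reflexive. The strongest is D.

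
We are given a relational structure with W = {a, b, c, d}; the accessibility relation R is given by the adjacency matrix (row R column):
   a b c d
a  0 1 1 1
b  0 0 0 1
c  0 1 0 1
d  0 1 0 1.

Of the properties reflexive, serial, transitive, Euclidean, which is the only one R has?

serial

Reflexive: no — a is not related to itself.
Serial: yes — every world has a successor (e.g. a R b).
Transitive: no — b R d and d R b, but not b R b.
Euclidean: no — a R b and a R c, but not b R c.
Only serial holds.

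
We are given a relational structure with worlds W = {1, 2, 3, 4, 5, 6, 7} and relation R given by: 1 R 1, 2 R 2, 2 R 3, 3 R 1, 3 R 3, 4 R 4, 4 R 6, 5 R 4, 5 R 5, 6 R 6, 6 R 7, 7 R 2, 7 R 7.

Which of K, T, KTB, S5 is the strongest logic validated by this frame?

T

Reflexive (axiom T): yes — every world is R-related to itself.
Symmetric (axiom B): no — 2 R 3 but not 3 R 2.
Euclidean (axiom 5): no — 2 R 3 and 2 R 2, but not 3 R 2.
So F validates K, T; KTB would additionally require R to be symmetric. The strongest is T.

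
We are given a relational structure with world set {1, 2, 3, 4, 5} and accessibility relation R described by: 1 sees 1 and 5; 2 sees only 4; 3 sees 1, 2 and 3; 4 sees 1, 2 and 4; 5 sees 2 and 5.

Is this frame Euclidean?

No

Euclidean: no — 3 R 1 and 3 R 2, but not 1 R 2.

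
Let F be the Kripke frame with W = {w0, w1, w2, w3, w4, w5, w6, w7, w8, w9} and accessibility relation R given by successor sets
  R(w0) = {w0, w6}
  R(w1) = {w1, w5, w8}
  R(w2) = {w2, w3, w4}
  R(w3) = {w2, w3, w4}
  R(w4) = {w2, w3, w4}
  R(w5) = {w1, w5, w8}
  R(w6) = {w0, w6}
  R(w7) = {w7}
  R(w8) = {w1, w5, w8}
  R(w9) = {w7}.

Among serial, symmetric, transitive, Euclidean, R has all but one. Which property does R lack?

Serial: yes — every world has a successor (e.g. w0 R w0).
Symmetric: no — w9 R w7 but not w7 R w9.
Transitive: yes — every two-step R-path is closed by a direct edge.
Euclidean: yes — any two successors of a common world are R-related.
Only symmetric fails.

symmetric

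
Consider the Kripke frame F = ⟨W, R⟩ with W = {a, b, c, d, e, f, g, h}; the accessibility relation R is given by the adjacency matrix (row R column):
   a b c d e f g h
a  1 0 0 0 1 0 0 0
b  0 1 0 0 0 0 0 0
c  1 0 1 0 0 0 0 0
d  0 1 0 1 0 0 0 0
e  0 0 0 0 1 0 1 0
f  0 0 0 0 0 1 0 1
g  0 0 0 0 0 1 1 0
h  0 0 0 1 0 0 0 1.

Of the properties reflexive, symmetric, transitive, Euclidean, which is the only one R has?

reflexive

Reflexive: yes — every world is R-related to itself.
Symmetric: no — a R e but not e R a.
Transitive: no — a R e and e R g, but not a R g.
Euclidean: no — a R e and a R a, but not e R a.
Only reflexive holds.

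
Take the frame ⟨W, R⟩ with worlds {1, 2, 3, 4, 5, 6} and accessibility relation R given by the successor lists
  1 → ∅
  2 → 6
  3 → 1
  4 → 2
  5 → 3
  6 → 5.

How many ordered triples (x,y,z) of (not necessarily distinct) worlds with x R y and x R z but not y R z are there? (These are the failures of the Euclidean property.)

Enumerating: (2,6,6), (3,1,1), (4,2,2), (5,3,3), (6,5,5).

5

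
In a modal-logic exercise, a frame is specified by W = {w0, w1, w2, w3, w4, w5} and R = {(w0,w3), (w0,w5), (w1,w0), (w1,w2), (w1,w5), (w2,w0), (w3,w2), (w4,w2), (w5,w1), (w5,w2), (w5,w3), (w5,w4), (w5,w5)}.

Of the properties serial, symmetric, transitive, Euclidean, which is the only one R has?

Serial: yes — every world has a successor (e.g. w0 R w3).
Symmetric: no — w0 R w3 but not w3 R w0.
Transitive: no — w0 R w3 and w3 R w2, but not w0 R w2.
Euclidean: no — w0 R w3 and w0 R w5, but not w3 R w5.
Only serial holds.

serial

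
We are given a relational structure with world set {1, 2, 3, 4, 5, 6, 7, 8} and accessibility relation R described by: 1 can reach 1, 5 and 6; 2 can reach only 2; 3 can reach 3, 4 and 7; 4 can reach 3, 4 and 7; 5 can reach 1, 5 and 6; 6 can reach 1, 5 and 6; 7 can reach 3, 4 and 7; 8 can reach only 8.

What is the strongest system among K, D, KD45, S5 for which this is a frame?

Serial (axiom D): yes — every world has a successor (e.g. 1 R 1).
Euclidean (axiom 5): yes — any two successors of a common world are R-related.
Transitive (axiom 4): yes — every two-step R-path is closed by a direct edge.
Reflexive (axiom T): yes — every world is R-related to itself.
So F validates K, D, KD45, S5. The strongest is S5.

S5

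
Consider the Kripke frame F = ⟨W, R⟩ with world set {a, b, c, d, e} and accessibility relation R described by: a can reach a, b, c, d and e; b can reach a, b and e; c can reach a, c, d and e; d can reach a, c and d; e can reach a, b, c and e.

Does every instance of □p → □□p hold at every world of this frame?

The schema 4 characterises exactly the transitive frames.
Transitive: no — b R a and a R c, but not b R c.

No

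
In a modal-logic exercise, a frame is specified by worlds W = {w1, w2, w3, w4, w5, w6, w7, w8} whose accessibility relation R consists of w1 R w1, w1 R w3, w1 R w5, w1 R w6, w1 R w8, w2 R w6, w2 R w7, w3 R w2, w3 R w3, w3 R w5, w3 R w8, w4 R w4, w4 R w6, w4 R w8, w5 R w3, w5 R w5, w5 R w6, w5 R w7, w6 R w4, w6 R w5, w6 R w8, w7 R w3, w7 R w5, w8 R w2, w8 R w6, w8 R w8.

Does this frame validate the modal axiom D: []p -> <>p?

The schema D characterises exactly the serial frames.
Serial: yes — every world has a successor (e.g. w1 R w1).

Yes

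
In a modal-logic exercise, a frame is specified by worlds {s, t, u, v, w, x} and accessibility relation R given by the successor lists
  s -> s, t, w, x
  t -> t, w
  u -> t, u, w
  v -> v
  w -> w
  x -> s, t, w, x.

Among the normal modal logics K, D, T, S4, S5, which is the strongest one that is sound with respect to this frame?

S4

Serial (axiom D): yes — every world has a successor (e.g. s R s).
Reflexive (axiom T): yes — every world is R-related to itself.
Transitive (axiom 4): yes — every two-step R-path is closed by a direct edge.
Euclidean (axiom 5): no — s R t and s R x, but not t R x.
So F validates K, D, T, S4; S5 would additionally require R to be Euclidean. The strongest is S4.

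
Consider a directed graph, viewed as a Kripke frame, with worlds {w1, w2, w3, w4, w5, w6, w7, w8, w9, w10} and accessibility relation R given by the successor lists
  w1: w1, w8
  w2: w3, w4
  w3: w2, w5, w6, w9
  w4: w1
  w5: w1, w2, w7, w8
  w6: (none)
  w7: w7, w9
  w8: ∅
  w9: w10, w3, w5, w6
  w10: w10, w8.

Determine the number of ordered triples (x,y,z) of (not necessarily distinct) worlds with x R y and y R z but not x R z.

Enumerating: (w2,w3,w2), (w2,w3,w5), (w2,w3,w6), (w2,w3,w9), (w2,w4,w1), (w3,w2,w3), (w3,w2,w4), (w3,w5,w1), (w3,w5,w7), (w3,w5,w8), (w3,w9,w10), (w3,w9,w3), … and 15 more.
Total: 27.

27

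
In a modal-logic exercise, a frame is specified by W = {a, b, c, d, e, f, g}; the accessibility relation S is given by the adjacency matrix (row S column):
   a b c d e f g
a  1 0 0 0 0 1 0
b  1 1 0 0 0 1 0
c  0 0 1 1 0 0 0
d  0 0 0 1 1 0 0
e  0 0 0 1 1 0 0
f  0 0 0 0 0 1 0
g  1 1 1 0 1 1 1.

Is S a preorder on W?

No

Reflexive: yes — every world is S-related to itself.
Transitive: no — c S d and d S e, but not c S e.
So S is not a preorder.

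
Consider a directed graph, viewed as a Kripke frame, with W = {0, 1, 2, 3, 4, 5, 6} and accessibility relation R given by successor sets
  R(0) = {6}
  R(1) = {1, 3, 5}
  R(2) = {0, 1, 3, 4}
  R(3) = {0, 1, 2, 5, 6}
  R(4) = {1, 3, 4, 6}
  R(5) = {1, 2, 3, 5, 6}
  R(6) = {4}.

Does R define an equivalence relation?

Reflexive: no — 0 is not related to itself.
Symmetric: no — 0 R 6 but not 6 R 0.
Transitive: no — 0 R 6 and 6 R 4, but not 0 R 4.
So R is not an equivalence relation.

No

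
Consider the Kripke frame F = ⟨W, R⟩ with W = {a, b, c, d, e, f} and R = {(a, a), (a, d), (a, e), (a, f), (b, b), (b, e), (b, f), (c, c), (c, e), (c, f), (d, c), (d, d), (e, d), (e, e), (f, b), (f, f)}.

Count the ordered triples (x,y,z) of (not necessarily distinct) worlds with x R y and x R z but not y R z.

Enumerating: (a,d,a), (a,d,e), (a,d,f), (a,e,a), (a,e,f), (a,f,a), (a,f,d), (a,f,e), (b,e,b), (b,e,f), (b,f,e), (c,e,c), (c,e,f), (c,f,c), (c,f,e), (d,c,d), (e,d,e).

17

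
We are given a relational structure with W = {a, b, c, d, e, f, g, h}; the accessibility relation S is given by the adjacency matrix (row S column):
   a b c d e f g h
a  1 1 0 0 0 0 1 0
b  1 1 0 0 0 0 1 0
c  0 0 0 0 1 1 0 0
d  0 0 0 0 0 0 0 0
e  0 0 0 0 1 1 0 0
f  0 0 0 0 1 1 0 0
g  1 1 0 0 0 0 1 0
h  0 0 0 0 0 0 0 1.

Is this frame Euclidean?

Euclidean: yes — any two successors of a common world are S-related.

Yes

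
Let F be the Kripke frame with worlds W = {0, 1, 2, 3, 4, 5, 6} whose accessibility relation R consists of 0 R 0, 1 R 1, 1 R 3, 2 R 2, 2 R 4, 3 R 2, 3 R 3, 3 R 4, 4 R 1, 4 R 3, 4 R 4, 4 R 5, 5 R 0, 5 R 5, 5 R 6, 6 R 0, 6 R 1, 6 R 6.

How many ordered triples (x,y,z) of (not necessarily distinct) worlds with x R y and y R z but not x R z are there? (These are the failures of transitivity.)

Enumerating: (1,3,2), (1,3,4), (2,4,1), (2,4,3), (2,4,5), (3,4,1), (3,4,5), (4,3,2), (4,5,0), (4,5,6), (5,6,1), (6,1,3).

12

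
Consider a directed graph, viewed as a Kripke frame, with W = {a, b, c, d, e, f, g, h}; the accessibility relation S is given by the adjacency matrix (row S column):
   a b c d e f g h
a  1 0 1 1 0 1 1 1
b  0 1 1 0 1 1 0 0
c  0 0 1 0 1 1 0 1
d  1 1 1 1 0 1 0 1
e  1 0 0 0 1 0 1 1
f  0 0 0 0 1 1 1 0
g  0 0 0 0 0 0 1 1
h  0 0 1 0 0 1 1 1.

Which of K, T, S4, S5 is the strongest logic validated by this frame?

T

Reflexive (axiom T): yes — every world is S-related to itself.
Transitive (axiom 4): no — a S c and c S e, but not a S e.
Euclidean (axiom 5): no — a S c and a S d, but not c S d.
So F validates K, T; S4 would additionally require S to be transitive. The strongest is T.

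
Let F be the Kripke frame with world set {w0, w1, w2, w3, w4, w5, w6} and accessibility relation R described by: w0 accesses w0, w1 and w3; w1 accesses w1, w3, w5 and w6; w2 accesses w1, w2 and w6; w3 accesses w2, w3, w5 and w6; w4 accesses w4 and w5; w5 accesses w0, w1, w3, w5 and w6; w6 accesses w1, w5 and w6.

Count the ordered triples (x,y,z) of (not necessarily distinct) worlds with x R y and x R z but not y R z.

Enumerating: (w0,w1,w0), (w0,w3,w0), (w0,w3,w1), (w1,w3,w1), (w1,w6,w3), (w2,w1,w2), (w2,w6,w2), (w3,w2,w3), (w3,w2,w5), (w3,w5,w2), (w3,w6,w2), (w3,w6,w3), … and 8 more.
Total: 20.

20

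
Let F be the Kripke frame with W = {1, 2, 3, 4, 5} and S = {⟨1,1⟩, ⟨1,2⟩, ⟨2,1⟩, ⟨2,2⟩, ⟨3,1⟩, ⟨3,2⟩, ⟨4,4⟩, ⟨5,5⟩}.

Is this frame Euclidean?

Yes

Euclidean: yes — any two successors of a common world are S-related.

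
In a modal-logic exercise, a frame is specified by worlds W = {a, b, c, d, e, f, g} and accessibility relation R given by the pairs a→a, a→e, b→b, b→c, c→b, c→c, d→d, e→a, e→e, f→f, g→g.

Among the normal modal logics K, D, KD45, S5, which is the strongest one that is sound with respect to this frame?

Serial (axiom D): yes — every world has a successor (e.g. a R a).
Euclidean (axiom 5): yes — any two successors of a common world are R-related.
Transitive (axiom 4): yes — every two-step R-path is closed by a direct edge.
Reflexive (axiom T): yes — every world is R-related to itself.
So F validates K, D, KD45, S5. The strongest is S5.

S5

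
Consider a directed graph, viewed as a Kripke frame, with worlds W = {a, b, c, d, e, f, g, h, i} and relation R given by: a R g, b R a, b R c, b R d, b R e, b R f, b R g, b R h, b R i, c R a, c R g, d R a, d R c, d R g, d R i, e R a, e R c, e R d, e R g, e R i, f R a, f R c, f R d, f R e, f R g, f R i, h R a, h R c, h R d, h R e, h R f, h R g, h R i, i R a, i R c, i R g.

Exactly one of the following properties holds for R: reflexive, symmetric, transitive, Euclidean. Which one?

Reflexive: no — a is not related to itself.
Symmetric: no — a R g but not g R a.
Transitive: yes — every two-step R-path is closed by a direct edge.
Euclidean: no — b R a and b R c, but not a R c.
Only transitive holds.

transitive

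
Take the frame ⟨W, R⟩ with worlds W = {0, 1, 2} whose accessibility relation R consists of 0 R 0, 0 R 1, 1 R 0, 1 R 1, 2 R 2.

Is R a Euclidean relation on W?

Euclidean: yes — any two successors of a common world are R-related.

Yes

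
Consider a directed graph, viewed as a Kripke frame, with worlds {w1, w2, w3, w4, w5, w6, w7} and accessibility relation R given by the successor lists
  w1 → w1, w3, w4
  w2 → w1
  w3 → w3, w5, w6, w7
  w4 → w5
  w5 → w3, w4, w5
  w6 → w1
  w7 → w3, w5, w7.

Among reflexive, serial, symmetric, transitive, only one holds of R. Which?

serial

Reflexive: no — w2 is not related to itself.
Serial: yes — every world has a successor (e.g. w1 R w1).
Symmetric: no — w1 R w3 but not w3 R w1.
Transitive: no — w1 R w3 and w3 R w5, but not w1 R w5.
Only serial holds.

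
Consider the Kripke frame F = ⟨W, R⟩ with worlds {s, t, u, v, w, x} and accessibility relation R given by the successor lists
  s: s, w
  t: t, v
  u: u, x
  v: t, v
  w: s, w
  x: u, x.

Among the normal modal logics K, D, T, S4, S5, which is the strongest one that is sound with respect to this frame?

S5

Serial (axiom D): yes — every world has a successor (e.g. s R s).
Reflexive (axiom T): yes — every world is R-related to itself.
Transitive (axiom 4): yes — every two-step R-path is closed by a direct edge.
Euclidean (axiom 5): yes — any two successors of a common world are R-related.
So F validates K, D, T, S4, S5. The strongest is S5.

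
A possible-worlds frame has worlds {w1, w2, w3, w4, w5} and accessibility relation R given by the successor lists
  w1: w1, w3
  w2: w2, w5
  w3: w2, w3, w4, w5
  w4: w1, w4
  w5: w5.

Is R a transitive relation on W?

No

Transitive: no — w1 R w3 and w3 R w2, but not w1 R w2.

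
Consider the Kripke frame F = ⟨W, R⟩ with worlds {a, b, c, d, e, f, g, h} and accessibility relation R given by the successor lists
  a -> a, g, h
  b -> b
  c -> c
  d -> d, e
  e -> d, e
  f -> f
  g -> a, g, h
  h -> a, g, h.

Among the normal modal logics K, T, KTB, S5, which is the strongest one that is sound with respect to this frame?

S5

Reflexive (axiom T): yes — every world is R-related to itself.
Symmetric (axiom B): yes — every pair in R has its reverse in R.
Euclidean (axiom 5): yes — any two successors of a common world are R-related.
So F validates K, T, KTB, S5. The strongest is S5.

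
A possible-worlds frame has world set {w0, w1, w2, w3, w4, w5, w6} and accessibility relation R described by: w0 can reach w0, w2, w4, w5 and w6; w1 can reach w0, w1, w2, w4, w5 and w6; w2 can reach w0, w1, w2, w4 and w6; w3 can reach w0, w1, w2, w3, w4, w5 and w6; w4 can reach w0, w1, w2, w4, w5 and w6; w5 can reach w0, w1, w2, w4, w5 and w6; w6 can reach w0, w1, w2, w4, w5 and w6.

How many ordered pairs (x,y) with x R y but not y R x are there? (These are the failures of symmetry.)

Enumerating: (w1,w0), (w3,w0), (w3,w1), (w3,w2), (w3,w4), (w3,w5), (w3,w6), (w5,w2).

8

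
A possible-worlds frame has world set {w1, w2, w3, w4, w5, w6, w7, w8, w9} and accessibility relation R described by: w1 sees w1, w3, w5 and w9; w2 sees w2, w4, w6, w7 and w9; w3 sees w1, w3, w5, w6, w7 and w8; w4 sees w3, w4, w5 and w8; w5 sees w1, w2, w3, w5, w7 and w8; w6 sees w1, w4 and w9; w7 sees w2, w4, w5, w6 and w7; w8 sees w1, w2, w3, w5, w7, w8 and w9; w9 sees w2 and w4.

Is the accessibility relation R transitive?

No

Transitive: no — w1 R w3 and w3 R w6, but not w1 R w6.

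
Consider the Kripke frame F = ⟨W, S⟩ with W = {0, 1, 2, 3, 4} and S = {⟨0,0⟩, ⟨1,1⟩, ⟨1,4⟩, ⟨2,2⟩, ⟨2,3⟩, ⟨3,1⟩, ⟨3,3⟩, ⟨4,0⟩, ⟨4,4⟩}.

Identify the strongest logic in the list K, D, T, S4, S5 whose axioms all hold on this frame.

Serial (axiom D): yes — every world has a successor (e.g. 0 S 0).
Reflexive (axiom T): yes — every world is S-related to itself.
Transitive (axiom 4): no — 1 S 4 and 4 S 0, but not 1 S 0.
Euclidean (axiom 5): no — 1 S 4 and 1 S 1, but not 4 S 1.
So F validates K, D, T; S4 would additionally require S to be transitive. The strongest is T.

T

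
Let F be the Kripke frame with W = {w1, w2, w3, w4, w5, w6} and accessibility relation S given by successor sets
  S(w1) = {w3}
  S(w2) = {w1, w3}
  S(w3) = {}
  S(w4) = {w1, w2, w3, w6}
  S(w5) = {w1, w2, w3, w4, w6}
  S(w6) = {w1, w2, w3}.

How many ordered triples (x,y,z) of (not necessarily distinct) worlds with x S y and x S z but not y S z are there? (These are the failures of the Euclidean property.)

35

Enumerating: (w1,w3,w3), (w2,w1,w1), (w2,w3,w1), (w2,w3,w3), (w4,w1,w1), (w4,w1,w2), (w4,w1,w6), (w4,w2,w2), (w4,w2,w6), (w4,w3,w1), (w4,w3,w2), (w4,w3,w3), … and 23 more.
Total: 35.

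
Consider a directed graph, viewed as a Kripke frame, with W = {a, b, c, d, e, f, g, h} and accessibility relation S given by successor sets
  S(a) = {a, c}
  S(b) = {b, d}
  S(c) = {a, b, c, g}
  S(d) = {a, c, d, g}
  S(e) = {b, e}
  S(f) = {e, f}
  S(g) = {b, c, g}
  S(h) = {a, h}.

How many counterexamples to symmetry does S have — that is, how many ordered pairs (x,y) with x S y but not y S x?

9

Enumerating: (b,d), (c,b), (d,a), (d,c), (d,g), (e,b), (f,e), (g,b), (h,a).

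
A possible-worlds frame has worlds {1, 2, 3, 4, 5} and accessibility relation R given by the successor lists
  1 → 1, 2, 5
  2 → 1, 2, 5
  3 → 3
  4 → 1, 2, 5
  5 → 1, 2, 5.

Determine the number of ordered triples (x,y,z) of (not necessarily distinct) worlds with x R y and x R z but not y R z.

R is Euclidean; there are no such tuples.

0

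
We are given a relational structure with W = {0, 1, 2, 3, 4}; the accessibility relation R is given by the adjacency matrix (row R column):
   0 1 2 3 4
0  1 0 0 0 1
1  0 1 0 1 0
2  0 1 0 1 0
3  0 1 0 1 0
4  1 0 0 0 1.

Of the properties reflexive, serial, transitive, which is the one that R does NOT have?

Reflexive: no — 2 is not related to itself.
Serial: yes — every world has a successor (e.g. 0 R 0).
Transitive: yes — every two-step R-path is closed by a direct edge.
Only reflexive fails.

reflexive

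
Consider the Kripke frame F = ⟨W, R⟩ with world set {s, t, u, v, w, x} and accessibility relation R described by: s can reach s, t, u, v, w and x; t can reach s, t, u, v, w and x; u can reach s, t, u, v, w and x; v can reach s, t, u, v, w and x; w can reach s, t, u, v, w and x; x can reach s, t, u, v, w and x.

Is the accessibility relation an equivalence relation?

Reflexive: yes — every world is R-related to itself.
Symmetric: yes — every pair in R has its reverse in R.
Transitive: yes — every two-step R-path is closed by a direct edge.
So R is an equivalence relation.

Yes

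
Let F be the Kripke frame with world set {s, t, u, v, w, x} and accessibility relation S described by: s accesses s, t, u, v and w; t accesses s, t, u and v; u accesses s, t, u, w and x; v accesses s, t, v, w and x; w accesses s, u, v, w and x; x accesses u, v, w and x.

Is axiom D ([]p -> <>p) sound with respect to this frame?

Yes

Axiom D corresponds to the accessibility relation being serial.
Serial: yes — every world has a successor (e.g. s S s).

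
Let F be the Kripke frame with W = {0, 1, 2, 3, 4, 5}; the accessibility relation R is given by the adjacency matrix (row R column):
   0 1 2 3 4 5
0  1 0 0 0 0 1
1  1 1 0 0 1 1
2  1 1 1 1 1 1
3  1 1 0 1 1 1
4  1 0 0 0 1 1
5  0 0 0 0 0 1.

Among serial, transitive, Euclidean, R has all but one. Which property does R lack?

Serial: yes — every world has a successor (e.g. 0 R 0).
Transitive: yes — every two-step R-path is closed by a direct edge.
Euclidean: no — 1 R 0 and 1 R 4, but not 0 R 4.
Only Euclidean fails.

Euclidean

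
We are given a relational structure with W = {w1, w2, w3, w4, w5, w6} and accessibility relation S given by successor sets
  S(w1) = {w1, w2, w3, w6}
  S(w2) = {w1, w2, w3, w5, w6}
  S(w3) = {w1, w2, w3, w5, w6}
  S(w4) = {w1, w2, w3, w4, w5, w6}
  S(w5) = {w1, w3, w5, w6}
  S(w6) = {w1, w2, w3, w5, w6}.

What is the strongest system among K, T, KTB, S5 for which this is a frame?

Reflexive (axiom T): yes — every world is S-related to itself.
Symmetric (axiom B): no — w2 S w5 but not w5 S w2.
Euclidean (axiom 5): no — w2 S w1 and w2 S w5, but not w1 S w5.
So F validates K, T; KTB would additionally require S to be symmetric. The strongest is T.

T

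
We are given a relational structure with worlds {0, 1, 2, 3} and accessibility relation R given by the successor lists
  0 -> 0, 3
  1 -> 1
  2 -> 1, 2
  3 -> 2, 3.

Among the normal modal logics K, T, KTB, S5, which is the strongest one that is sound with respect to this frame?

T

Reflexive (axiom T): yes — every world is R-related to itself.
Symmetric (axiom B): no — 0 R 3 but not 3 R 0.
Euclidean (axiom 5): no — 0 R 3 and 0 R 0, but not 3 R 0.
So F validates K, T; KTB would additionally require R to be symmetric. The strongest is T.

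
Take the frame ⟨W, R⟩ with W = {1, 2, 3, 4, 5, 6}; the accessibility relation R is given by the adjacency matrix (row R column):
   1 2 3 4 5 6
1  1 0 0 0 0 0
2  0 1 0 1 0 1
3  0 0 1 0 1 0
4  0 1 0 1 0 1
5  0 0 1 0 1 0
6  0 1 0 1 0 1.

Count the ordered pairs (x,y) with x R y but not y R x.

0

R is symmetric; there are no such tuples.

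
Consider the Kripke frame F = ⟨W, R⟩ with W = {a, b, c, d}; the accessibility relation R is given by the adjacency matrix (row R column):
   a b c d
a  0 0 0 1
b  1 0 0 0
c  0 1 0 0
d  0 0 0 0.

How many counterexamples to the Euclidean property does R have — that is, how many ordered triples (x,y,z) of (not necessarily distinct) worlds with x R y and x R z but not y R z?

Enumerating: (a,d,d), (b,a,a), (c,b,b).

3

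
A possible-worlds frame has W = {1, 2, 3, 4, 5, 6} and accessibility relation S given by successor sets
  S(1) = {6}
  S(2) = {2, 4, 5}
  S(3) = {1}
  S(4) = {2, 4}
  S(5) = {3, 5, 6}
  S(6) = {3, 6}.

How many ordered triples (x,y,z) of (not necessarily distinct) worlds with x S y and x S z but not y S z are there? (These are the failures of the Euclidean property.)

10

Enumerating: (2,4,5), (2,5,2), (2,5,4), (3,1,1), (5,3,3), (5,3,5), (5,3,6), (5,6,5), (6,3,3), (6,3,6).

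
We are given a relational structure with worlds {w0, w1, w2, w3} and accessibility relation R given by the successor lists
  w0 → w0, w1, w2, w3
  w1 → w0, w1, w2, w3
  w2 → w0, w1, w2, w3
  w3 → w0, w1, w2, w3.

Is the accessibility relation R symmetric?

Symmetric: yes — every pair in R has its reverse in R.

Yes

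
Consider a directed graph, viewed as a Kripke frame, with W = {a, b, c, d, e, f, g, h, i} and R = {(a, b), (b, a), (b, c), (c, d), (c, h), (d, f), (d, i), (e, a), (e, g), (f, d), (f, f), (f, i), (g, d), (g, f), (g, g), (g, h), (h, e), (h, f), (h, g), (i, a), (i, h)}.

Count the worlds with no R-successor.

0

R is serial; there are no such worlds.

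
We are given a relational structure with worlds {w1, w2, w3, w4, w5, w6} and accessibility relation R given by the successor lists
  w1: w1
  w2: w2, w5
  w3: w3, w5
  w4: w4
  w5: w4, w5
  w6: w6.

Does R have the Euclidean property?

No

Euclidean: no — w2 R w5 and w2 R w2, but not w5 R w2.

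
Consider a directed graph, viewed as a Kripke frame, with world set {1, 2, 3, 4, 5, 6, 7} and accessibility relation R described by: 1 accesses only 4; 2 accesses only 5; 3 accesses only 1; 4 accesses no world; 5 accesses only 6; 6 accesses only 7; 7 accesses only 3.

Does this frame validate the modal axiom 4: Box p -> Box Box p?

No

By correspondence theory, 4 is valid on a frame iff R is transitive.
Transitive: no — 2 R 5 and 5 R 6, but not 2 R 6.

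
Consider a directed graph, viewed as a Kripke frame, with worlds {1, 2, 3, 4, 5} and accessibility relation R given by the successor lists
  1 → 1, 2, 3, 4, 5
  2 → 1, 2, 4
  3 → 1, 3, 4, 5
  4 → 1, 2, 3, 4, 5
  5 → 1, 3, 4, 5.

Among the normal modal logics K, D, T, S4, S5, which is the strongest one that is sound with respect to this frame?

Serial (axiom D): yes — every world has a successor (e.g. 1 R 1).
Reflexive (axiom T): yes — every world is R-related to itself.
Transitive (axiom 4): no — 2 R 1 and 1 R 3, but not 2 R 3.
Euclidean (axiom 5): no — 1 R 2 and 1 R 3, but not 2 R 3.
So F validates K, D, T; S4 would additionally require R to be transitive. The strongest is T.

T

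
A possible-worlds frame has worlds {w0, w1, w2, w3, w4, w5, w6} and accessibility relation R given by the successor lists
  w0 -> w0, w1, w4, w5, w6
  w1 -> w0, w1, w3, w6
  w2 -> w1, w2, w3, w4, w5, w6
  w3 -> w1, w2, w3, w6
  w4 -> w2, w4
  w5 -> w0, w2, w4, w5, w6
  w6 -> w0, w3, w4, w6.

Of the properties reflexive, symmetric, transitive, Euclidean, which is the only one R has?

reflexive

Reflexive: yes — every world is R-related to itself.
Symmetric: no — w0 R w4 but not w4 R w0.
Transitive: no — w0 R w1 and w1 R w3, but not w0 R w3.
Euclidean: no — w0 R w1 and w0 R w4, but not w1 R w4.
Only reflexive holds.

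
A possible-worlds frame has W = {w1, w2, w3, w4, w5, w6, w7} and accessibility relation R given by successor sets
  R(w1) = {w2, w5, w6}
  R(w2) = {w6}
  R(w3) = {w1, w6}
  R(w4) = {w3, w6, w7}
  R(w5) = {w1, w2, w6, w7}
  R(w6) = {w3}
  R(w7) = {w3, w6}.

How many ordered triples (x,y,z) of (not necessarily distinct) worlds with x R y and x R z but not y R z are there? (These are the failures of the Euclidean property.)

30

Enumerating: (w1,w2,w2), (w1,w2,w5), (w1,w5,w5), (w1,w6,w2), (w1,w6,w5), (w1,w6,w6), (w2,w6,w6), (w3,w1,w1), (w3,w6,w1), (w3,w6,w6), (w4,w3,w3), (w4,w3,w7), … and 18 more.
Total: 30.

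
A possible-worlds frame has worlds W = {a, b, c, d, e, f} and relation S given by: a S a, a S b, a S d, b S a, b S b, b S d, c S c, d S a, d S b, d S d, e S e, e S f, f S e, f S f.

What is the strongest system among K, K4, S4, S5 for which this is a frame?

S5

Transitive (axiom 4): yes — every two-step S-path is closed by a direct edge.
Reflexive (axiom T): yes — every world is S-related to itself.
Euclidean (axiom 5): yes — any two successors of a common world are S-related.
So F validates K, K4, S4, S5. The strongest is S5.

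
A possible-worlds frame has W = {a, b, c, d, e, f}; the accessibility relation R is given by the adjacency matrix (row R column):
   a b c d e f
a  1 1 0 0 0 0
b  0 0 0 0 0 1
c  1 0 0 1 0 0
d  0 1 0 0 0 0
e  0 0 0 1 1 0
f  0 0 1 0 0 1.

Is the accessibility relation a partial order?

Reflexive: no — b is not related to itself.
Transitive: no — a R b and b R f, but not a R f.
Antisymmetric: yes — no distinct pair is related both ways.
So R is not a partial order.

No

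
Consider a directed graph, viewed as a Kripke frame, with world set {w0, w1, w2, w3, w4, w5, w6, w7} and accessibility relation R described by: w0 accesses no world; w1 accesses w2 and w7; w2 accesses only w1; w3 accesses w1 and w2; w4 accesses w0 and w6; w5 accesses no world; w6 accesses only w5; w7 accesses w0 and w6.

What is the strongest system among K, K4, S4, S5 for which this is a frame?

Transitive (axiom 4): no — w1 R w7 and w7 R w0, but not w1 R w0.
Reflexive (axiom T): no — w0 is not related to itself.
Euclidean (axiom 5): no — w1 R w2 and w1 R w7, but not w2 R w7.
So F validates K; K4 would additionally require R to be transitive. The strongest is K.

K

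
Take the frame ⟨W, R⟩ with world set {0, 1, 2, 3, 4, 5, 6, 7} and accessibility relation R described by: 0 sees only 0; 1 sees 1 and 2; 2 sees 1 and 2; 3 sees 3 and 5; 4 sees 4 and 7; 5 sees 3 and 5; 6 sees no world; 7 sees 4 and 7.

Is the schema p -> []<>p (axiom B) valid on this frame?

Yes

Axiom B corresponds to the accessibility relation being symmetric.
Symmetric: yes — every pair in R has its reverse in R.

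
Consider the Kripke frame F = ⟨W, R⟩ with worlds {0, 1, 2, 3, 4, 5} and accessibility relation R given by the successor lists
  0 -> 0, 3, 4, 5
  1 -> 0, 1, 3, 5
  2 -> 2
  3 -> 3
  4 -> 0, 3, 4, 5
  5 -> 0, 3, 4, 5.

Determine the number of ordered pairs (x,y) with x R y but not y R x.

6

Enumerating: (0,3), (1,0), (1,3), (1,5), (4,3), (5,3).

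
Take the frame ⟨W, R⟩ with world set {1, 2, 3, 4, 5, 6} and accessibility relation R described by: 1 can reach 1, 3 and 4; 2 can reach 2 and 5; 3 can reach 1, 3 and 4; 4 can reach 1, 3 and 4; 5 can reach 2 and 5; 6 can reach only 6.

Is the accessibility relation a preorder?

Yes

Reflexive: yes — every world is R-related to itself.
Transitive: yes — every two-step R-path is closed by a direct edge.
So R is a preorder.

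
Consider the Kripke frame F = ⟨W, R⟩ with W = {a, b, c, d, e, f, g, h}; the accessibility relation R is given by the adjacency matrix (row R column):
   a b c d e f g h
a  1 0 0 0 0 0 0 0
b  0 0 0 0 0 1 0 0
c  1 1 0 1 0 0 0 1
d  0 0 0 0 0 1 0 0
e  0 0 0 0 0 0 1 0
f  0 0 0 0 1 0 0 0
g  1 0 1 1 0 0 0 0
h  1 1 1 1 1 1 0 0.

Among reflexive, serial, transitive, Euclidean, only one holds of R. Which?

serial

Reflexive: no — b is not related to itself.
Serial: yes — every world has a successor (e.g. a R a).
Transitive: no — b R f and f R e, but not b R e.
Euclidean: no — c R a and c R b, but not a R b.
Only serial holds.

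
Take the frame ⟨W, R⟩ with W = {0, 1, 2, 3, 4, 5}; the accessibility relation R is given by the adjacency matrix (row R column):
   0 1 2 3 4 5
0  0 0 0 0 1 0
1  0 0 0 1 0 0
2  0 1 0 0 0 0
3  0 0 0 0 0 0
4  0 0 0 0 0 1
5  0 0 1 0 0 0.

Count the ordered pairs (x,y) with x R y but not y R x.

Enumerating: (0,4), (1,3), (2,1), (4,5), (5,2).

5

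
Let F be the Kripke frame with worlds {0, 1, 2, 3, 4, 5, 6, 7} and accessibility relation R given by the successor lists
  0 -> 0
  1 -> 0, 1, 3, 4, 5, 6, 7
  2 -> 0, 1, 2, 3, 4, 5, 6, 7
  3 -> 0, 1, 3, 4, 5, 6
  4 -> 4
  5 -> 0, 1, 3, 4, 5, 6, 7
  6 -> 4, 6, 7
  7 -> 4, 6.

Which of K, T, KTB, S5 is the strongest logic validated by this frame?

Reflexive (axiom T): no — 7 is not related to itself.
Symmetric (axiom B): no — 1 R 0 but not 0 R 1.
Euclidean (axiom 5): no — 1 R 0 and 1 R 3, but not 0 R 3.
So F validates K; T would additionally require R to be reflexive. The strongest is K.

K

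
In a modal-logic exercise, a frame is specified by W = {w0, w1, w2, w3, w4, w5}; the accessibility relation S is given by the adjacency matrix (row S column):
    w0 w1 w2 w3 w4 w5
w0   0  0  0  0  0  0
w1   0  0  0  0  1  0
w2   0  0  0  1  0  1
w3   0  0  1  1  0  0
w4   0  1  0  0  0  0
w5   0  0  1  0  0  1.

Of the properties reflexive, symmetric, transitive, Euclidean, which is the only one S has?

Reflexive: no — w0 is not related to itself.
Symmetric: yes — every pair in S has its reverse in S.
Transitive: no — w3 S w2 and w2 S w5, but not w3 S w5.
Euclidean: no — w2 S w3 and w2 S w5, but not w3 S w5.
Only symmetric holds.

symmetric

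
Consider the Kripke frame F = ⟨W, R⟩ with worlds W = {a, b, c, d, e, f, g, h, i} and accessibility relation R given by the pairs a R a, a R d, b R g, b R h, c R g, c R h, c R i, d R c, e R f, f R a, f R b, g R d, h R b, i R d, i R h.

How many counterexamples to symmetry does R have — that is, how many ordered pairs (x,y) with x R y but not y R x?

12

Enumerating: (a,d), (b,g), (c,g), (c,h), (c,i), (d,c), (e,f), (f,a), (f,b), (g,d), (i,d), (i,h).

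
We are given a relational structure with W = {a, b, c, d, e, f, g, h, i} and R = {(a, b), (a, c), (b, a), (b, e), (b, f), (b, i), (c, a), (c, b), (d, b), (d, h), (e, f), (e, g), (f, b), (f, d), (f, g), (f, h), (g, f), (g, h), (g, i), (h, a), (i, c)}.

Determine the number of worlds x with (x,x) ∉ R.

9

Enumerating: a, b, c, d, e, f, g, h, i.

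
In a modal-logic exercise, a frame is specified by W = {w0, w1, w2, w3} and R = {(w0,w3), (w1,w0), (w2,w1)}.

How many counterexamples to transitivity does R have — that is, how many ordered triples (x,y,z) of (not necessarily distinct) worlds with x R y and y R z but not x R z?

Enumerating: (w1,w0,w3), (w2,w1,w0).

2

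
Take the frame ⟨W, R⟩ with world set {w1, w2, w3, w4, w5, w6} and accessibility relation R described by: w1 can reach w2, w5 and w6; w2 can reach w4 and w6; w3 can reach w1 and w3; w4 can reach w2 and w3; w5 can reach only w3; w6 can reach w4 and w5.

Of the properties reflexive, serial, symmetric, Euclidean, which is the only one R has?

serial

Reflexive: no — w1 is not related to itself.
Serial: yes — every world has a successor (e.g. w1 R w2).
Symmetric: no — w1 R w2 but not w2 R w1.
Euclidean: no — w1 R w2 and w1 R w5, but not w2 R w5.
Only serial holds.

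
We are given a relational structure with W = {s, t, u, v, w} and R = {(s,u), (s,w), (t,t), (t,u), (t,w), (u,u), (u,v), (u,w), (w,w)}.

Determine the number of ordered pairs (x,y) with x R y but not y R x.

6

Enumerating: (s,u), (s,w), (t,u), (t,w), (u,v), (u,w).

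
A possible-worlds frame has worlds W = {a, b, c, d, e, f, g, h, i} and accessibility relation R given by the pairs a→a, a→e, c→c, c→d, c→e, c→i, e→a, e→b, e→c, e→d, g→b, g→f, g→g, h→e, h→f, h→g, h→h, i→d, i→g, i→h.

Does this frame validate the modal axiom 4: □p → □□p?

No

Axiom 4 corresponds to the accessibility relation being transitive.
Transitive: no — a R e and e R b, but not a R b.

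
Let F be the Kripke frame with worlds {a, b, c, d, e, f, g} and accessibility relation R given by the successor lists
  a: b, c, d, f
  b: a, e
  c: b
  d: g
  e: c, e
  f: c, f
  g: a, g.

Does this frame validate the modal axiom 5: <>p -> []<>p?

No

By correspondence theory, 5 is valid on a frame iff R is Euclidean.
Euclidean: no — a R b and a R c, but not b R c.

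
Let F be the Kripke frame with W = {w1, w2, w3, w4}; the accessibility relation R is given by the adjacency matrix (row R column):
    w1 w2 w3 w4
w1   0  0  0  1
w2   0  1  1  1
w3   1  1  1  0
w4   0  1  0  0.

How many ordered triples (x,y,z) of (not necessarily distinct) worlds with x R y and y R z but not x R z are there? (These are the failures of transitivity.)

6

Enumerating: (w1,w4,w2), (w2,w3,w1), (w3,w1,w4), (w3,w2,w4), (w4,w2,w3), (w4,w2,w4).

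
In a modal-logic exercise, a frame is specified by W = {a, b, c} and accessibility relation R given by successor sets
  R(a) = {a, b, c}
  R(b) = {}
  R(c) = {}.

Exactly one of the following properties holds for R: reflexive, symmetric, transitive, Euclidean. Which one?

transitive

Reflexive: no — b is not related to itself.
Symmetric: no — a R b but not b R a.
Transitive: yes — every two-step R-path is closed by a direct edge.
Euclidean: no — a R b and a R c, but not b R c.
Only transitive holds.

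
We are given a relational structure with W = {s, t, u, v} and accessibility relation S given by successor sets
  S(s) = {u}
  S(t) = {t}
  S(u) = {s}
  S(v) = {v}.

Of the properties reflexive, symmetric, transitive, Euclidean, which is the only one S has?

Reflexive: no — s is not related to itself.
Symmetric: yes — every pair in S has its reverse in S.
Transitive: no — s S u and u S s, but not s S s.
Euclidean: no — s S u and s S u, but not u S u.
Only symmetric holds.

symmetric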